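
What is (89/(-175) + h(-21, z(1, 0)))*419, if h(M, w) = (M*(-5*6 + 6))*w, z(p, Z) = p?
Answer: 36918509/175 ≈ 2.1096e+5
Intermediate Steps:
h(M, w) = -24*M*w (h(M, w) = (M*(-30 + 6))*w = (M*(-24))*w = (-24*M)*w = -24*M*w)
(89/(-175) + h(-21, z(1, 0)))*419 = (89/(-175) - 24*(-21)*1)*419 = (89*(-1/175) + 504)*419 = (-89/175 + 504)*419 = (88111/175)*419 = 36918509/175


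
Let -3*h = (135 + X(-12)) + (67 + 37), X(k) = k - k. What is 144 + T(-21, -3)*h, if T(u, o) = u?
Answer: 1817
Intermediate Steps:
X(k) = 0
h = -239/3 (h = -((135 + 0) + (67 + 37))/3 = -(135 + 104)/3 = -⅓*239 = -239/3 ≈ -79.667)
144 + T(-21, -3)*h = 144 - 21*(-239/3) = 144 + 1673 = 1817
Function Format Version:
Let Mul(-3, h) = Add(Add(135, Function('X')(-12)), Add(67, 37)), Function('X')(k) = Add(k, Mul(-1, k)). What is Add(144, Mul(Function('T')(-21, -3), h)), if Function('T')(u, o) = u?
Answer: 1817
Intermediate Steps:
Function('X')(k) = 0
h = Rational(-239, 3) (h = Mul(Rational(-1, 3), Add(Add(135, 0), Add(67, 37))) = Mul(Rational(-1, 3), Add(135, 104)) = Mul(Rational(-1, 3), 239) = Rational(-239, 3) ≈ -79.667)
Add(144, Mul(Function('T')(-21, -3), h)) = Add(144, Mul(-21, Rational(-239, 3))) = Add(144, 1673) = 1817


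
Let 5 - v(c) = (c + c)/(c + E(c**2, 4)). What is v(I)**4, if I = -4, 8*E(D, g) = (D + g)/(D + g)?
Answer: 68574961/923521 ≈ 74.254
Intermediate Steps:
E(D, g) = 1/8 (E(D, g) = ((D + g)/(D + g))/8 = (1/8)*1 = 1/8)
v(c) = 5 - 2*c/(1/8 + c) (v(c) = 5 - (c + c)/(c + 1/8) = 5 - 2*c/(1/8 + c))
v(I)**4 = ((5 + 24*(-4))/(1 + 8*(-4)))**4 = ((5 - 96)/(1 - 32))**4 = (-91/(-31))**4 = (-1/31*(-91))**4 = (91/31)**4 = 68574961/923521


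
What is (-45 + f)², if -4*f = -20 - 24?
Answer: 1156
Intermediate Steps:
f = 11 (f = -(-20 - 24)/4 = -¼*(-44) = 11)
(-45 + f)² = (-45 + 11)² = (-34)² = 1156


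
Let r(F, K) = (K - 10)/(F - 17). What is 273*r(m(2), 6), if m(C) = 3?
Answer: 78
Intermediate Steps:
r(F, K) = (-10 + K)/(-17 + F)
273*r(m(2), 6) = 273*((-10 + 6)/(-17 + 3)) = 273*(-4/(-14)) = 273*(-1/14*(-4)) = 273*(2/7) = 78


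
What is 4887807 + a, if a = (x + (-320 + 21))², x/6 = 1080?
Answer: 43092568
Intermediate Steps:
x = 6480 (x = 6*1080 = 6480)
a = 38204761 (a = (6480 + (-320 + 21))² = (6480 - 299)² = 6181² = 38204761)
4887807 + a = 4887807 + 38204761 = 43092568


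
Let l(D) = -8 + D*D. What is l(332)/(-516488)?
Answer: -599/2807 ≈ -0.21340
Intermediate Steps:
l(D) = -8 + D²
l(332)/(-516488) = (-8 + 332²)/(-516488) = (-8 + 110224)*(-1/516488) = 110216*(-1/516488) = -599/2807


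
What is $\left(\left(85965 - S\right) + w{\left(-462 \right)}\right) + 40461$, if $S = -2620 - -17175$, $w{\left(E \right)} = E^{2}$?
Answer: $325315$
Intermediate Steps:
$S = 14555$ ($S = -2620 + 17175 = 14555$)
$\left(\left(85965 - S\right) + w{\left(-462 \right)}\right) + 40461 = \left(\left(85965 - 14555\right) + \left(-462\right)^{2}\right) + 40461 = \left(\left(85965 - 14555\right) + 213444\right) + 40461 = \left(71410 + 213444\right) + 40461 = 284854 + 40461 = 325315$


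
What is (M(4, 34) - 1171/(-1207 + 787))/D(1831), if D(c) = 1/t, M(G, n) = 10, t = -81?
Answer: -145017/140 ≈ -1035.8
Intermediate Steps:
D(c) = -1/81 (D(c) = 1/(-81) = -1/81)
(M(4, 34) - 1171/(-1207 + 787))/D(1831) = (10 - 1171/(-1207 + 787))/(-1/81) = (10 - 1171/(-420))*(-81) = (10 - 1/420*(-1171))*(-81) = (10 + 1171/420)*(-81) = (5371/420)*(-81) = -145017/140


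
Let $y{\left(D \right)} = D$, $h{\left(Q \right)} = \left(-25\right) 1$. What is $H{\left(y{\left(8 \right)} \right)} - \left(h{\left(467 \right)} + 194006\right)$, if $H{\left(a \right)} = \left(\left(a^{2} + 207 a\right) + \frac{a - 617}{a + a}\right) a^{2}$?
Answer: $-86337$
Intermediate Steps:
$h{\left(Q \right)} = -25$
$H{\left(a \right)} = a^{2} \left(a^{2} + 207 a + \frac{-617 + a}{2 a}\right)$ ($H{\left(a \right)} = \left(\left(a^{2} + 207 a\right) + \frac{-617 + a}{2 a}\right) a^{2} = \left(a^{2} + 207 a + \frac{-617 + a}{2 a}\right) a^{2} = a^{2} \left(a^{2} + 207 a + \frac{-617 + a}{2 a}\right)$)
$H{\left(y{\left(8 \right)} \right)} - \left(h{\left(467 \right)} + 194006\right) = \frac{1}{2} \cdot 8 \left(-617 + 8 + 2 \cdot 8^{3} + 414 \cdot 8^{2}\right) - \left(-25 + 194006\right) = \frac{1}{2} \cdot 8 \left(-617 + 8 + 2 \cdot 512 + 414 \cdot 64\right) - 193981 = \frac{1}{2} \cdot 8 \left(-617 + 8 + 1024 + 26496\right) - 193981 = \frac{1}{2} \cdot 8 \cdot 26911 - 193981 = 107644 - 193981 = -86337$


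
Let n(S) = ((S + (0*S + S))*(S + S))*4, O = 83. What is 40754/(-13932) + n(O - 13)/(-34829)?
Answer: -1255844933/242618814 ≈ -5.1762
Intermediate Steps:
n(S) = 16*S² (n(S) = ((S + (0 + S))*(2*S))*4 = ((S + S)*(2*S))*4 = ((2*S)*(2*S))*4 = (4*S²)*4 = 16*S²)
40754/(-13932) + n(O - 13)/(-34829) = 40754/(-13932) + (16*(83 - 13)²)/(-34829) = 40754*(-1/13932) + (16*70²)*(-1/34829) = -20377/6966 + (16*4900)*(-1/34829) = -20377/6966 + 78400*(-1/34829) = -20377/6966 - 78400/34829 = -1255844933/242618814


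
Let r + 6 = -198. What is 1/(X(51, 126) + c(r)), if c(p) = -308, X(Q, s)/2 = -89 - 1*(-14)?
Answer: -1/458 ≈ -0.0021834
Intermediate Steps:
X(Q, s) = -150 (X(Q, s) = 2*(-89 - 1*(-14)) = 2*(-89 + 14) = 2*(-75) = -150)
r = -204 (r = -6 - 198 = -204)
1/(X(51, 126) + c(r)) = 1/(-150 - 308) = 1/(-458) = -1/458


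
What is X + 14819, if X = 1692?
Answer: 16511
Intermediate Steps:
X + 14819 = 1692 + 14819 = 16511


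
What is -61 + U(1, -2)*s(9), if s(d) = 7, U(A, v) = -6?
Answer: -103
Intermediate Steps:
-61 + U(1, -2)*s(9) = -61 - 6*7 = -61 - 42 = -103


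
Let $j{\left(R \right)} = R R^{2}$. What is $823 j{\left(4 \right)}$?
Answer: $52672$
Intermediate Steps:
$j{\left(R \right)} = R^{3}$
$823 j{\left(4 \right)} = 823 \cdot 4^{3} = 823 \cdot 64 = 52672$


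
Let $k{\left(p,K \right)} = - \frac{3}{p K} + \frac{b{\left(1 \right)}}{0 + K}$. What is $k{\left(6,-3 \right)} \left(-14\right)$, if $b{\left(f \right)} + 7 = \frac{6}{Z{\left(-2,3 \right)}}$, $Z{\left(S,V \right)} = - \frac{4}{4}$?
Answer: $-63$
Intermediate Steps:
$Z{\left(S,V \right)} = -1$ ($Z{\left(S,V \right)} = \left(-4\right) \frac{1}{4} = -1$)
$b{\left(f \right)} = -13$ ($b{\left(f \right)} = -7 + \frac{6}{-1} = -7 + 6 \left(-1\right) = -7 - 6 = -13$)
$k{\left(p,K \right)} = - \frac{13}{K} - \frac{3}{K p}$ ($k{\left(p,K \right)} = - \frac{3}{p K} - \frac{13}{0 + K} = - \frac{3}{K p} - \frac{13}{K} = - \frac{13}{K} - \frac{3}{K p}$)
$k{\left(6,-3 \right)} \left(-14\right) = \frac{-3 - 78}{\left(-3\right) 6} \left(-14\right) = \left(- \frac{1}{3}\right) \frac{1}{6} \left(-3 - 78\right) \left(-14\right) = \left(- \frac{1}{3}\right) \frac{1}{6} \left(-81\right) \left(-14\right) = \frac{9}{2} \left(-14\right) = -63$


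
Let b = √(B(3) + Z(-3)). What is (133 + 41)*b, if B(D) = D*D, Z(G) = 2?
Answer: 174*√11 ≈ 577.09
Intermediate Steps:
B(D) = D²
b = √11 (b = √(3² + 2) = √(9 + 2) = √11 ≈ 3.3166)
(133 + 41)*b = (133 + 41)*√11 = 174*√11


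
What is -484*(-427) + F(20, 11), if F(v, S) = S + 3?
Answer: 206682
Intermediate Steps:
F(v, S) = 3 + S
-484*(-427) + F(20, 11) = -484*(-427) + (3 + 11) = 206668 + 14 = 206682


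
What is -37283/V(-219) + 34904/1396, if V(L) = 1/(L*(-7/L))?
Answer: 91091095/349 ≈ 2.6101e+5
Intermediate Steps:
V(L) = -⅐ (V(L) = 1/(-7) = -⅐)
-37283/V(-219) + 34904/1396 = -37283/(-⅐) + 34904/1396 = -37283*(-7) + 34904*(1/1396) = 260981 + 8726/349 = 91091095/349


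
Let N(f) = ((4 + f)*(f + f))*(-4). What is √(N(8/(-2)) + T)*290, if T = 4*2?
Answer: 580*√2 ≈ 820.24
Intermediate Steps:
N(f) = -8*f*(4 + f) (N(f) = ((4 + f)*(2*f))*(-4) = (2*f*(4 + f))*(-4) = -8*f*(4 + f))
T = 8
√(N(8/(-2)) + T)*290 = √(-8*8/(-2)*(4 + 8/(-2)) + 8)*290 = √(-8*8*(-½)*(4 + 8*(-½)) + 8)*290 = √(-8*(-4)*(4 - 4) + 8)*290 = √(-8*(-4)*0 + 8)*290 = √(0 + 8)*290 = √8*290 = (2*√2)*290 = 580*√2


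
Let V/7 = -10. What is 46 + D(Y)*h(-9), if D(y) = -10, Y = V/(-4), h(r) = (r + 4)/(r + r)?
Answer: 389/9 ≈ 43.222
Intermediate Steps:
V = -70 (V = 7*(-10) = -70)
h(r) = (4 + r)/(2*r) (h(r) = (4 + r)/((2*r)) = (4 + r)*(1/(2*r)) = (4 + r)/(2*r))
Y = 35/2 (Y = -70/(-4) = -70*(-¼) = 35/2 ≈ 17.500)
46 + D(Y)*h(-9) = 46 - 5*(4 - 9)/(-9) = 46 - 5*(-1)*(-5)/9 = 46 - 10*5/18 = 46 - 25/9 = 389/9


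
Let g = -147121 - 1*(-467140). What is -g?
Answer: -320019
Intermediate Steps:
g = 320019 (g = -147121 + 467140 = 320019)
-g = -1*320019 = -320019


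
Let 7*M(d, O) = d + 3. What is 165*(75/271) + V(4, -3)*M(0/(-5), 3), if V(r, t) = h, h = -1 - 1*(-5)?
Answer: 89877/1897 ≈ 47.378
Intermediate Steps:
M(d, O) = 3/7 + d/7 (M(d, O) = (d + 3)/7 = (3 + d)/7 = 3/7 + d/7)
h = 4 (h = -1 + 5 = 4)
V(r, t) = 4
165*(75/271) + V(4, -3)*M(0/(-5), 3) = 165*(75/271) + 4*(3/7 + (0/(-5))/7) = 165*(75*(1/271)) + 4*(3/7 + (0*(-1/5))/7) = 165*(75/271) + 4*(3/7 + (1/7)*0) = 12375/271 + 4*(3/7 + 0) = 12375/271 + 4*(3/7) = 12375/271 + 12/7 = 89877/1897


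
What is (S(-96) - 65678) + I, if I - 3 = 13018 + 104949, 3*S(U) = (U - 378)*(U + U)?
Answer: 82628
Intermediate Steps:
S(U) = 2*U*(-378 + U)/3 (S(U) = ((U - 378)*(U + U))/3 = ((-378 + U)*(2*U))/3 = (2*U*(-378 + U))/3 = 2*U*(-378 + U)/3)
I = 117970 (I = 3 + (13018 + 104949) = 3 + 117967 = 117970)
(S(-96) - 65678) + I = ((⅔)*(-96)*(-378 - 96) - 65678) + 117970 = ((⅔)*(-96)*(-474) - 65678) + 117970 = (30336 - 65678) + 117970 = -35342 + 117970 = 82628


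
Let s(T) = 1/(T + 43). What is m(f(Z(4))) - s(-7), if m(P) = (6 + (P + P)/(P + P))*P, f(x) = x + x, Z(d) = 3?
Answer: 1511/36 ≈ 41.972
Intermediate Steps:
f(x) = 2*x
s(T) = 1/(43 + T)
m(P) = 7*P (m(P) = (6 + (2*P)/((2*P)))*P = (6 + (2*P)*(1/(2*P)))*P = (6 + 1)*P = 7*P)
m(f(Z(4))) - s(-7) = 7*(2*3) - 1/(43 - 7) = 7*6 - 1/36 = 42 - 1*1/36 = 42 - 1/36 = 1511/36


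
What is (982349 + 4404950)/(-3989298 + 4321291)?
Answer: 5387299/331993 ≈ 16.227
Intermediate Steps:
(982349 + 4404950)/(-3989298 + 4321291) = 5387299/331993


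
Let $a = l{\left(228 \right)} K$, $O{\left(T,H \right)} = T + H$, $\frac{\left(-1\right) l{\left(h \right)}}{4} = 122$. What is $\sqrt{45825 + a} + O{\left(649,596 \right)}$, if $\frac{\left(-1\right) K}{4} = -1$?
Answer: $1245 + \sqrt{43873} \approx 1454.5$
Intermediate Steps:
$l{\left(h \right)} = -488$ ($l{\left(h \right)} = \left(-4\right) 122 = -488$)
$K = 4$ ($K = \left(-4\right) \left(-1\right) = 4$)
$O{\left(T,H \right)} = H + T$
$a = -1952$ ($a = \left(-488\right) 4 = -1952$)
$\sqrt{45825 + a} + O{\left(649,596 \right)} = \sqrt{45825 - 1952} + \left(596 + 649\right) = \sqrt{43873} + 1245 = 1245 + \sqrt{43873}$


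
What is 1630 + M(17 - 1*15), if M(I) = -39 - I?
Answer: 1589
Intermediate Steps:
1630 + M(17 - 1*15) = 1630 + (-39 - (17 - 1*15)) = 1630 + (-39 - (17 - 15)) = 1630 + (-39 - 1*2) = 1630 + (-39 - 2) = 1630 - 41 = 1589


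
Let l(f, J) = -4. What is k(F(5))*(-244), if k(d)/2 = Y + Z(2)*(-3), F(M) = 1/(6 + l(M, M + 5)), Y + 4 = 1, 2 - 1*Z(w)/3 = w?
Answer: 1464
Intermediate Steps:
Z(w) = 6 - 3*w
Y = -3 (Y = -4 + 1 = -3)
F(M) = ½ (F(M) = 1/(6 - 4) = 1/2 = ½)
k(d) = -6 (k(d) = 2*(-3 + (6 - 3*2)*(-3)) = 2*(-3 + (6 - 6)*(-3)) = 2*(-3 + 0*(-3)) = 2*(-3 + 0) = 2*(-3) = -6)
k(F(5))*(-244) = -6*(-244) = 1464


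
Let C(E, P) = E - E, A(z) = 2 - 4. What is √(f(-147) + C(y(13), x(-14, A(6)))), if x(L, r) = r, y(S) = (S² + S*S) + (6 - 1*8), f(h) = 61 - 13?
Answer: 4*√3 ≈ 6.9282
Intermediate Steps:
f(h) = 48
A(z) = -2
y(S) = -2 + 2*S² (y(S) = (S² + S²) + (6 - 8) = 2*S² - 2 = -2 + 2*S²)
C(E, P) = 0
√(f(-147) + C(y(13), x(-14, A(6)))) = √(48 + 0) = √48 = 4*√3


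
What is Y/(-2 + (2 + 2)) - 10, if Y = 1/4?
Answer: -79/8 ≈ -9.8750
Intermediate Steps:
Y = ¼ ≈ 0.25000
Y/(-2 + (2 + 2)) - 10 = (¼)/(-2 + (2 + 2)) - 10 = (¼)/(-2 + 4) - 10 = (¼)/2 - 10 = (½)*(¼) - 10 = ⅛ - 10 = -79/8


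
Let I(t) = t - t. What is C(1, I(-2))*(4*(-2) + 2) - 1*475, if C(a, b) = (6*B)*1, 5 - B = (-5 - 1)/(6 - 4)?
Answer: -763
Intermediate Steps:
B = 8 (B = 5 - (-5 - 1)/(6 - 4) = 5 - (-6)/2 = 5 - 1*(-3) = 5 + 3 = 8)
I(t) = 0
C(a, b) = 48 (C(a, b) = (6*8)*1 = 48*1 = 48)
C(1, I(-2))*(4*(-2) + 2) - 1*475 = 48*(4*(-2) + 2) - 1*475 = 48*(-8 + 2) - 475 = 48*(-6) - 475 = -288 - 475 = -763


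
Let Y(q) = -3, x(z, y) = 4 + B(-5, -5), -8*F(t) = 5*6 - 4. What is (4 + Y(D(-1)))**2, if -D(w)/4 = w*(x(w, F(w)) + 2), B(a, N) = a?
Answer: 1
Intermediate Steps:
F(t) = -13/4 (F(t) = -(5*6 - 4)/8 = -(30 - 4)/8 = -1/8*26 = -13/4)
x(z, y) = -1 (x(z, y) = 4 - 5 = -1)
D(w) = -4*w (D(w) = -4*w*(-1 + 2) = -4*w)
(4 + Y(D(-1)))**2 = (4 - 3)**2 = 1**2 = 1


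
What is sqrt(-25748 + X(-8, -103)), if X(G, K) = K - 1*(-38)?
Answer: I*sqrt(25813) ≈ 160.66*I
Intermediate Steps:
X(G, K) = 38 + K (X(G, K) = K + 38 = 38 + K)
sqrt(-25748 + X(-8, -103)) = sqrt(-25748 + (38 - 103)) = sqrt(-25748 - 65) = sqrt(-25813) = I*sqrt(25813)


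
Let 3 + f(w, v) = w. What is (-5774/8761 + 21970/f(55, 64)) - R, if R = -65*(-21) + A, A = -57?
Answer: -15527279/17522 ≈ -886.16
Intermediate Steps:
f(w, v) = -3 + w
R = 1308 (R = -65*(-21) - 57 = 1365 - 57 = 1308)
(-5774/8761 + 21970/f(55, 64)) - R = (-5774/8761 + 21970/(-3 + 55)) - 1*1308 = (-5774*1/8761 + 21970/52) - 1308 = (-5774/8761 + 21970*(1/52)) - 1308 = (-5774/8761 + 845/2) - 1308 = 7391497/17522 - 1308 = -15527279/17522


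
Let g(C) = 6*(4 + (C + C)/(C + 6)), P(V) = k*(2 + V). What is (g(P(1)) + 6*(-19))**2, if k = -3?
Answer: 2916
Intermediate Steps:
P(V) = -6 - 3*V (P(V) = -3*(2 + V) = -6 - 3*V)
g(C) = 24 + 12*C/(6 + C) (g(C) = 6*(4 + (2*C)/(6 + C)) = 6*(4 + 2*C/(6 + C)) = 24 + 12*C/(6 + C))
(g(P(1)) + 6*(-19))**2 = (36*(4 + (-6 - 3*1))/(6 + (-6 - 3*1)) + 6*(-19))**2 = (36*(4 + (-6 - 3))/(6 + (-6 - 3)) - 114)**2 = (36*(4 - 9)/(6 - 9) - 114)**2 = (36*(-5)/(-3) - 114)**2 = (36*(-1/3)*(-5) - 114)**2 = (60 - 114)**2 = (-54)**2 = 2916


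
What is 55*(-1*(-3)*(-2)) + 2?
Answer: -328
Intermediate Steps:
55*(-1*(-3)*(-2)) + 2 = 55*(3*(-2)) + 2 = 55*(-6) + 2 = -330 + 2 = -328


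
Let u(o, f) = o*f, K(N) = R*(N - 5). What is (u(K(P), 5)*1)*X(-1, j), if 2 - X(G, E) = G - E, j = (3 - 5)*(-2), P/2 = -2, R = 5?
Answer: -1575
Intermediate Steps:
P = -4 (P = 2*(-2) = -4)
j = 4 (j = -2*(-2) = 4)
K(N) = -25 + 5*N (K(N) = 5*(N - 5) = 5*(-5 + N) = -25 + 5*N)
X(G, E) = 2 + E - G (X(G, E) = 2 - (G - E) = 2 + (E - G) = 2 + E - G)
u(o, f) = f*o
(u(K(P), 5)*1)*X(-1, j) = ((5*(-25 + 5*(-4)))*1)*(2 + 4 - 1*(-1)) = ((5*(-25 - 20))*1)*(2 + 4 + 1) = ((5*(-45))*1)*7 = -225*1*7 = -225*7 = -1575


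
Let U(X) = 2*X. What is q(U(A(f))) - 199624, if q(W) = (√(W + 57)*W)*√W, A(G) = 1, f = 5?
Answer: -199624 + 2*√118 ≈ -1.9960e+5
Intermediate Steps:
q(W) = W^(3/2)*√(57 + W) (q(W) = (√(57 + W)*W)*√W = (W*√(57 + W))*√W = W^(3/2)*√(57 + W))
q(U(A(f))) - 199624 = (2*1)^(3/2)*√(57 + 2*1) - 199624 = 2^(3/2)*√(57 + 2) - 199624 = (2*√2)*√59 - 199624 = 2*√118 - 199624 = -199624 + 2*√118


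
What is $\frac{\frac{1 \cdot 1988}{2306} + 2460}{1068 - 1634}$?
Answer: $- \frac{1418687}{326299} \approx -4.3478$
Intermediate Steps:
$\frac{\frac{1 \cdot 1988}{2306} + 2460}{1068 - 1634} = \frac{1988 \cdot \frac{1}{2306} + 2460}{-566} = \left(\frac{994}{1153} + 2460\right) \left(- \frac{1}{566}\right) = \frac{2837374}{1153} \left(- \frac{1}{566}\right) = - \frac{1418687}{326299}$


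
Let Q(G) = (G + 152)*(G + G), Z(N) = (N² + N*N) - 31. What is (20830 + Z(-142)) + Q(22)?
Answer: 68783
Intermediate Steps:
Z(N) = -31 + 2*N² (Z(N) = (N² + N²) - 31 = 2*N² - 31 = -31 + 2*N²)
Q(G) = 2*G*(152 + G) (Q(G) = (152 + G)*(2*G) = 2*G*(152 + G))
(20830 + Z(-142)) + Q(22) = (20830 + (-31 + 2*(-142)²)) + 2*22*(152 + 22) = (20830 + (-31 + 2*20164)) + 2*22*174 = (20830 + (-31 + 40328)) + 7656 = (20830 + 40297) + 7656 = 61127 + 7656 = 68783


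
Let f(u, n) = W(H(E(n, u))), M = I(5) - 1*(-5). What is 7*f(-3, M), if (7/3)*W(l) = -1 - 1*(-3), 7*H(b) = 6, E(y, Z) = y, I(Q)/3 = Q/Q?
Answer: 6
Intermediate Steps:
I(Q) = 3 (I(Q) = 3*(Q/Q) = 3*1 = 3)
M = 8 (M = 3 - 1*(-5) = 3 + 5 = 8)
H(b) = 6/7 (H(b) = (⅐)*6 = 6/7)
W(l) = 6/7 (W(l) = 3*(-1 - 1*(-3))/7 = 3*(-1 + 3)/7 = (3/7)*2 = 6/7)
f(u, n) = 6/7
7*f(-3, M) = 7*(6/7) = 6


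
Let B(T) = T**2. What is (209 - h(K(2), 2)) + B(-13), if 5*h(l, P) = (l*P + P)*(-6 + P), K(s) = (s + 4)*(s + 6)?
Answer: 2282/5 ≈ 456.40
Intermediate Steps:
K(s) = (4 + s)*(6 + s)
h(l, P) = (-6 + P)*(P + P*l)/5 (h(l, P) = ((l*P + P)*(-6 + P))/5 = ((P*l + P)*(-6 + P))/5 = ((P + P*l)*(-6 + P))/5 = ((-6 + P)*(P + P*l))/5 = (-6 + P)*(P + P*l)/5)
(209 - h(K(2), 2)) + B(-13) = (209 - 2*(-6 + 2 - 6*(24 + 2**2 + 10*2) + 2*(24 + 2**2 + 10*2))/5) + (-13)**2 = (209 - 2*(-6 + 2 - 6*(24 + 4 + 20) + 2*(24 + 4 + 20))/5) + 169 = (209 - 2*(-6 + 2 - 6*48 + 2*48)/5) + 169 = (209 - 2*(-6 + 2 - 288 + 96)/5) + 169 = (209 - 2*(-196)/5) + 169 = (209 - 1*(-392/5)) + 169 = (209 + 392/5) + 169 = 1437/5 + 169 = 2282/5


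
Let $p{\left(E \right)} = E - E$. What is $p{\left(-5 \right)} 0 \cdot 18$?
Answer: $0$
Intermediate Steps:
$p{\left(E \right)} = 0$
$p{\left(-5 \right)} 0 \cdot 18 = 0 \cdot 0 \cdot 18 = 0 \cdot 18 = 0$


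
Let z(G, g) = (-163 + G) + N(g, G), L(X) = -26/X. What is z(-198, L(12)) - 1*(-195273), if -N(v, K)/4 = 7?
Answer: 194884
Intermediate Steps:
N(v, K) = -28 (N(v, K) = -4*7 = -28)
z(G, g) = -191 + G (z(G, g) = (-163 + G) - 28 = -191 + G)
z(-198, L(12)) - 1*(-195273) = (-191 - 198) - 1*(-195273) = -389 + 195273 = 194884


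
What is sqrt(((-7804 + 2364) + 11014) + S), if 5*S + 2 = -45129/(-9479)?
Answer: sqrt(12522038677895)/47395 ≈ 74.663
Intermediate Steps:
S = 26171/47395 (S = -2/5 + (-45129/(-9479))/5 = -2/5 + (-45129*(-1/9479))/5 = -2/5 + (1/5)*(45129/9479) = -2/5 + 45129/47395 = 26171/47395 ≈ 0.55219)
sqrt(((-7804 + 2364) + 11014) + S) = sqrt(((-7804 + 2364) + 11014) + 26171/47395) = sqrt((-5440 + 11014) + 26171/47395) = sqrt(5574 + 26171/47395) = sqrt(264205901/47395) = sqrt(12522038677895)/47395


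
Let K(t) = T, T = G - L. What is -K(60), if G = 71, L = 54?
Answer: -17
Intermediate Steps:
T = 17 (T = 71 - 1*54 = 71 - 54 = 17)
K(t) = 17
-K(60) = -1*17 = -17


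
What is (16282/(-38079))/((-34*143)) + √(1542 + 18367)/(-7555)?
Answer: 8141/92570049 - √19909/7555 ≈ -0.018588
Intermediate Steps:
(16282/(-38079))/((-34*143)) + √(1542 + 18367)/(-7555) = (16282*(-1/38079))/(-4862) + √19909*(-1/7555) = -16282/38079*(-1/4862) - √19909/7555 = 8141/92570049 - √19909/7555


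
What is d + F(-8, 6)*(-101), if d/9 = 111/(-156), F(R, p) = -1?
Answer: 4919/52 ≈ 94.596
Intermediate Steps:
d = -333/52 (d = 9*(111/(-156)) = 9*(111*(-1/156)) = 9*(-37/52) = -333/52 ≈ -6.4038)
d + F(-8, 6)*(-101) = -333/52 - 1*(-101) = -333/52 + 101 = 4919/52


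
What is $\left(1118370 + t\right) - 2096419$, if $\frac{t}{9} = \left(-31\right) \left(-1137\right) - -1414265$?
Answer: $12067559$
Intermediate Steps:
$t = 13045608$ ($t = 9 \left(\left(-31\right) \left(-1137\right) - -1414265\right) = 9 \left(35247 + 1414265\right) = 9 \cdot 1449512 = 13045608$)
$\left(1118370 + t\right) - 2096419 = \left(1118370 + 13045608\right) - 2096419 = 14163978 - 2096419 = 12067559$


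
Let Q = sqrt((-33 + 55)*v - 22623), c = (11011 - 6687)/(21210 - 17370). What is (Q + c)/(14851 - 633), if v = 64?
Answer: 1081/13649280 + I*sqrt(21215)/14218 ≈ 7.9198e-5 + 0.010244*I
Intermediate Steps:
c = 1081/960 (c = 4324/3840 = 4324*(1/3840) = 1081/960 ≈ 1.1260)
Q = I*sqrt(21215) (Q = sqrt((-33 + 55)*64 - 22623) = sqrt(22*64 - 22623) = sqrt(1408 - 22623) = sqrt(-21215) = I*sqrt(21215) ≈ 145.65*I)
(Q + c)/(14851 - 633) = (I*sqrt(21215) + 1081/960)/(14851 - 633) = (1081/960 + I*sqrt(21215))/14218 = (1081/960 + I*sqrt(21215))*(1/14218) = 1081/13649280 + I*sqrt(21215)/14218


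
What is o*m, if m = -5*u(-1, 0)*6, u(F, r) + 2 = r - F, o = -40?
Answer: -1200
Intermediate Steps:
u(F, r) = -2 + r - F (u(F, r) = -2 + (r - F) = -2 + r - F)
m = 30 (m = -5*(-2 + 0 - 1*(-1))*6 = -5*(-2 + 0 + 1)*6 = -5*(-1)*6 = 5*6 = 30)
o*m = -40*30 = -1200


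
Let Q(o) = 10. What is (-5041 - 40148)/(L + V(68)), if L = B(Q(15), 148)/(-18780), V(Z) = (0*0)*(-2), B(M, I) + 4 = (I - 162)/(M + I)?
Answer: -67043304180/323 ≈ -2.0756e+8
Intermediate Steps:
B(M, I) = -4 + (-162 + I)/(I + M) (B(M, I) = -4 + (I - 162)/(M + I) = -4 + (-162 + I)/(I + M))
V(Z) = 0 (V(Z) = 0*(-2) = 0)
L = 323/1483620 (L = ((-162 - 4*10 - 3*148)/(148 + 10))/(-18780) = ((-162 - 40 - 444)/158)*(-1/18780) = ((1/158)*(-646))*(-1/18780) = -323/79*(-1/18780) = 323/1483620 ≈ 0.00021771)
(-5041 - 40148)/(L + V(68)) = (-5041 - 40148)/(323/1483620 + 0) = -45189/323/1483620 = -45189*1483620/323 = -67043304180/323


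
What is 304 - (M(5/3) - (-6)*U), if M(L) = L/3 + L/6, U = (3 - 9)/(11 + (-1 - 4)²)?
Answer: 1825/6 ≈ 304.17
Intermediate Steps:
U = -⅙ (U = -6/(11 + (-5)²) = -6/(11 + 25) = -6/36 = -6*1/36 = -⅙ ≈ -0.16667)
M(L) = L/2 (M(L) = L*(⅓) + L*(⅙) = L/3 + L/6 = L/2)
304 - (M(5/3) - (-6)*U) = 304 - ((5/3)/2 - (-6)*(-1)/6) = 304 - ((5*(⅓))/2 - 1*1) = 304 - ((½)*(5/3) - 1) = 304 - (⅚ - 1) = 304 - 1*(-⅙) = 304 + ⅙ = 1825/6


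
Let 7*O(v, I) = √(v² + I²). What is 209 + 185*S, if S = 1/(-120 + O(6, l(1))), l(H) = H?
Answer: 146374867/705563 - 1295*√37/705563 ≈ 207.45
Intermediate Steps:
O(v, I) = √(I² + v²)/7 (O(v, I) = √(v² + I²)/7 = √(I² + v²)/7)
S = 1/(-120 + √37/7) (S = 1/(-120 + √(1² + 6²)/7) = 1/(-120 + √(1 + 36)/7) = 1/(-120 + √37/7) ≈ -0.0083941)
209 + 185*S = 209 + 185*(-5880/705563 - 7*√37/705563) = 209 + (-1087800/705563 - 1295*√37/705563) = 146374867/705563 - 1295*√37/705563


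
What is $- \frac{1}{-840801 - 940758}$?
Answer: $\frac{1}{1781559} \approx 5.6131 \cdot 10^{-7}$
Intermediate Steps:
$- \frac{1}{-840801 - 940758} = - \frac{1}{-1781559} = \left(-1\right) \left(- \frac{1}{1781559}\right) = \frac{1}{1781559}$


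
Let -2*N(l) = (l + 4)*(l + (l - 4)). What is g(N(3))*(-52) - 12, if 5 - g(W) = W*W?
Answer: 2276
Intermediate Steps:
N(l) = -(-4 + 2*l)*(4 + l)/2 (N(l) = -(l + 4)*(l + (l - 4))/2 = -(4 + l)*(l + (-4 + l))/2 = -(4 + l)*(-4 + 2*l)/2 = -(-4 + 2*l)*(4 + l)/2)
g(W) = 5 - W² (g(W) = 5 - W*W = 5 - W²)
g(N(3))*(-52) - 12 = (5 - (8 - 1*3² - 2*3)²)*(-52) - 12 = (5 - (8 - 1*9 - 6)²)*(-52) - 12 = (5 - (8 - 9 - 6)²)*(-52) - 12 = (5 - 1*(-7)²)*(-52) - 12 = (5 - 1*49)*(-52) - 12 = (5 - 49)*(-52) - 12 = -44*(-52) - 12 = 2288 - 12 = 2276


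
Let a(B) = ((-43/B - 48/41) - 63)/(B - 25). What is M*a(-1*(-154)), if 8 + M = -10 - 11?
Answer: 11801173/814506 ≈ 14.489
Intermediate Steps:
M = -29 (M = -8 + (-10 - 11) = -8 - 21 = -29)
a(B) = (-2631/41 - 43/B)/(-25 + B) (a(B) = ((-43/B - 48*1/41) - 63)/(-25 + B) = ((-43/B - 48/41) - 63)/(-25 + B) = ((-48/41 - 43/B) - 63)/(-25 + B) = (-2631/41 - 43/B)/(-25 + B))
M*a(-1*(-154)) = -29*(-1763 - (-2631)*(-154))/(41*((-1*(-154)))*(-25 - 1*(-154))) = -29*(-1763 - 2631*154)/(41*154*(-25 + 154)) = -29*(-1763 - 405174)/(41*154*129) = -29*(-406937)/(41*154*129) = -29*(-406937/814506) = 11801173/814506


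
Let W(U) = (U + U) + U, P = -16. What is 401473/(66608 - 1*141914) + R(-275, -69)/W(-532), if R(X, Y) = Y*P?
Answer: -8617723/1430814 ≈ -6.0229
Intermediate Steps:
R(X, Y) = -16*Y (R(X, Y) = Y*(-16) = -16*Y)
W(U) = 3*U (W(U) = 2*U + U = 3*U)
401473/(66608 - 1*141914) + R(-275, -69)/W(-532) = 401473/(66608 - 1*141914) + (-16*(-69))/((3*(-532))) = 401473/(66608 - 141914) + 1104/(-1596) = 401473/(-75306) + 1104*(-1/1596) = 401473*(-1/75306) - 92/133 = -401473/75306 - 92/133 = -8617723/1430814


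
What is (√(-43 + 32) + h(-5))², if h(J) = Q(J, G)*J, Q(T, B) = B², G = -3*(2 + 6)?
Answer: (-2880 + I*√11)² ≈ 8.2944e+6 - 1.91e+4*I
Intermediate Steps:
G = -24 (G = -3*8 = -24)
h(J) = 576*J (h(J) = (-24)²*J = 576*J)
(√(-43 + 32) + h(-5))² = (√(-43 + 32) + 576*(-5))² = (√(-11) - 2880)² = (I*√11 - 2880)² = (-2880 + I*√11)²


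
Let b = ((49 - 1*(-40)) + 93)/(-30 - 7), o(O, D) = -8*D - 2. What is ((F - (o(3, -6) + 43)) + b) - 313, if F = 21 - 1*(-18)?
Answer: -13613/37 ≈ -367.92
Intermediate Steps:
F = 39 (F = 21 + 18 = 39)
o(O, D) = -2 - 8*D
b = -182/37 (b = ((49 + 40) + 93)/(-37) = (89 + 93)*(-1/37) = 182*(-1/37) = -182/37 ≈ -4.9189)
((F - (o(3, -6) + 43)) + b) - 313 = ((39 - ((-2 - 8*(-6)) + 43)) - 182/37) - 313 = ((39 - ((-2 + 48) + 43)) - 182/37) - 313 = ((39 - (46 + 43)) - 182/37) - 313 = ((39 - 1*89) - 182/37) - 313 = ((39 - 89) - 182/37) - 313 = (-50 - 182/37) - 313 = -2032/37 - 313 = -13613/37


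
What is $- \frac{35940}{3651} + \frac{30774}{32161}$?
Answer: $- \frac{347836822}{39139937} \approx -8.887$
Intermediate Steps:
$- \frac{35940}{3651} + \frac{30774}{32161} = \left(-35940\right) \frac{1}{3651} + 30774 \cdot \frac{1}{32161} = - \frac{11980}{1217} + \frac{30774}{32161} = - \frac{347836822}{39139937}$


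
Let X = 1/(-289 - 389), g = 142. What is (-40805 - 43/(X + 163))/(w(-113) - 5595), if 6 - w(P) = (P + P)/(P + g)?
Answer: 130775851451/17887081615 ≈ 7.3112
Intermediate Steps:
X = -1/678 (X = 1/(-678) = -1/678 ≈ -0.0014749)
w(P) = 6 - 2*P/(142 + P) (w(P) = 6 - (P + P)/(P + 142) = 6 - 2*P/(142 + P))
(-40805 - 43/(X + 163))/(w(-113) - 5595) = (-40805 - 43/(-1/678 + 163))/(4*(213 - 113)/(142 - 113) - 5595) = (-40805 - 43/(110513/678))/(4*100/29 - 5595) = (-40805 + (678/110513)*(-43))/(4*(1/29)*100 - 5595) = (-40805 - 29154/110513)/(400/29 - 5595) = -4509512119/(110513*(-161855/29)) = -4509512119/110513*(-29/161855) = 130775851451/17887081615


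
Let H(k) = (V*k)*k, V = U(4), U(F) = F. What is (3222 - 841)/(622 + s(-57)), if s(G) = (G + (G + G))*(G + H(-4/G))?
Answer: 45239/196947 ≈ 0.22970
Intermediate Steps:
V = 4
H(k) = 4*k² (H(k) = (4*k)*k = 4*k²)
s(G) = 3*G*(G + 64/G²) (s(G) = (G + (G + G))*(G + 4*(-4/G)²) = (G + 2*G)*(G + 4*(16/G²)) = (3*G)*(G + 64/G²) = 3*G*(G + 64/G²))
(3222 - 841)/(622 + s(-57)) = (3222 - 841)/(622 + 3*(64 + (-57)³)/(-57)) = 2381/(622 + 3*(-1/57)*(64 - 185193)) = 2381/(622 + 3*(-1/57)*(-185129)) = 2381/(622 + 185129/19) = 2381/(196947/19) = 2381*(19/196947) = 45239/196947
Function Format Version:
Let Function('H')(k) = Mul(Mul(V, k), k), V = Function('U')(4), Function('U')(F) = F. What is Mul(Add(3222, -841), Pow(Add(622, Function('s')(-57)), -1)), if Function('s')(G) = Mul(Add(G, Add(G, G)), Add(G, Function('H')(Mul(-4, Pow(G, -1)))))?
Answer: Rational(45239, 196947) ≈ 0.22970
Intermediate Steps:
V = 4
Function('H')(k) = Mul(4, Pow(k, 2)) (Function('H')(k) = Mul(Mul(4, k), k) = Mul(4, Pow(k, 2)))
Function('s')(G) = Mul(3, G, Add(G, Mul(64, Pow(G, -2)))) (Function('s')(G) = Mul(Add(G, Add(G, G)), Add(G, Mul(4, Pow(Mul(-4, Pow(G, -1)), 2)))) = Mul(Add(G, Mul(2, G)), Add(G, Mul(4, Mul(16, Pow(G, -2))))) = Mul(Mul(3, G), Add(G, Mul(64, Pow(G, -2)))) = Mul(3, G, Add(G, Mul(64, Pow(G, -2)))))
Mul(Add(3222, -841), Pow(Add(622, Function('s')(-57)), -1)) = Mul(Add(3222, -841), Pow(Add(622, Mul(3, Pow(-57, -1), Add(64, Pow(-57, 3)))), -1)) = Mul(2381, Pow(Add(622, Mul(3, Rational(-1, 57), Add(64, -185193))), -1)) = Mul(2381, Pow(Add(622, Mul(3, Rational(-1, 57), -185129)), -1)) = Mul(2381, Pow(Add(622, Rational(185129, 19)), -1)) = Mul(2381, Pow(Rational(196947, 19), -1)) = Mul(2381, Rational(19, 196947)) = Rational(45239, 196947)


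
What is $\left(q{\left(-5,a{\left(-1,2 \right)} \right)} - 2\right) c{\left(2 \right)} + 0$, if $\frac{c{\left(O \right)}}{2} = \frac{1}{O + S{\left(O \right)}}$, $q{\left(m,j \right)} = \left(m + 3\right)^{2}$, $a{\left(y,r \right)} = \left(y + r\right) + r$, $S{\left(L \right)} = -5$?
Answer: $- \frac{4}{3} \approx -1.3333$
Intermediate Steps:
$a{\left(y,r \right)} = y + 2 r$ ($a{\left(y,r \right)} = \left(r + y\right) + r = y + 2 r$)
$q{\left(m,j \right)} = \left(3 + m\right)^{2}$
$c{\left(O \right)} = \frac{2}{-5 + O}$ ($c{\left(O \right)} = \frac{2}{O - 5} = \frac{2}{-5 + O}$)
$\left(q{\left(-5,a{\left(-1,2 \right)} \right)} - 2\right) c{\left(2 \right)} + 0 = \left(\left(3 - 5\right)^{2} - 2\right) \frac{2}{-5 + 2} + 0 = \left(\left(-2\right)^{2} - 2\right) \frac{2}{-3} + 0 = \left(4 - 2\right) 2 \left(- \frac{1}{3}\right) + 0 = 2 \left(- \frac{2}{3}\right) + 0 = - \frac{4}{3} + 0 = - \frac{4}{3}$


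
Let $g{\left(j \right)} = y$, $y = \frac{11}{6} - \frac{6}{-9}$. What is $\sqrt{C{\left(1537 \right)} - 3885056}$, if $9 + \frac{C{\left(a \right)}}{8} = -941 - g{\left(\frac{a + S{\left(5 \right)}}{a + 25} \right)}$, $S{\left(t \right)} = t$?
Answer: $2 i \sqrt{973169} \approx 1973.0 i$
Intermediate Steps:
$y = \frac{5}{2}$ ($y = 11 \cdot \frac{1}{6} - - \frac{2}{3} = \frac{11}{6} + \frac{2}{3} = \frac{5}{2} \approx 2.5$)
$g{\left(j \right)} = \frac{5}{2}$
$C{\left(a \right)} = -7620$ ($C{\left(a \right)} = -72 + 8 \left(-941 - \frac{5}{2}\right) = -72 + 8 \left(- \frac{1887}{2}\right) = -72 - 7548 = -7620$)
$\sqrt{C{\left(1537 \right)} - 3885056} = \sqrt{-7620 - 3885056} = \sqrt{-3892676} = 2 i \sqrt{973169}$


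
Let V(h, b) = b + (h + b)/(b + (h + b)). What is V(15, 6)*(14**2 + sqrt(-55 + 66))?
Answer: 11956/9 + 61*sqrt(11)/9 ≈ 1350.9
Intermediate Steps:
V(h, b) = b + (b + h)/(h + 2*b) (V(h, b) = b + (b + h)/(b + (b + h)) = b + (b + h)/(h + 2*b))
V(15, 6)*(14**2 + sqrt(-55 + 66)) = ((6 + 15 + 2*6**2 + 6*15)/(15 + 2*6))*(14**2 + sqrt(-55 + 66)) = ((6 + 15 + 2*36 + 90)/(15 + 12))*(196 + sqrt(11)) = ((6 + 15 + 72 + 90)/27)*(196 + sqrt(11)) = ((1/27)*183)*(196 + sqrt(11)) = 61*(196 + sqrt(11))/9 = 11956/9 + 61*sqrt(11)/9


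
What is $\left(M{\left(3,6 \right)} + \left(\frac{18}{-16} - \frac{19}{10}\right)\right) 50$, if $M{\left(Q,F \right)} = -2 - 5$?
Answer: $- \frac{2005}{4} \approx -501.25$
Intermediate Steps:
$M{\left(Q,F \right)} = -7$ ($M{\left(Q,F \right)} = -2 - 5 = -7$)
$\left(M{\left(3,6 \right)} + \left(\frac{18}{-16} - \frac{19}{10}\right)\right) 50 = \left(-7 + \left(\frac{18}{-16} - \frac{19}{10}\right)\right) 50 = \left(-7 + \left(18 \left(- \frac{1}{16}\right) - \frac{19}{10}\right)\right) 50 = \left(-7 - \frac{121}{40}\right) 50 = \left(- \frac{401}{40}\right) 50 = - \frac{2005}{4}$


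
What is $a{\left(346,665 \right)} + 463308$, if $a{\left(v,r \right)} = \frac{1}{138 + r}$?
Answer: $\frac{372036325}{803} \approx 4.6331 \cdot 10^{5}$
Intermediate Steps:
$a{\left(346,665 \right)} + 463308 = \frac{1}{138 + 665} + 463308 = \frac{1}{803} + 463308 = \frac{372036325}{803}$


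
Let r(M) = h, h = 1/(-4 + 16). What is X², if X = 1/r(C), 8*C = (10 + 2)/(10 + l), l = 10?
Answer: 144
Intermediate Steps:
h = 1/12 ≈ 0.083333
C = 3/40 (C = ((10 + 2)/(10 + 10))/8 = (12/20)/8 = (12*(1/20))/8 = (⅛)*(⅗) = 3/40 ≈ 0.075000)
r(M) = 1/12
X = 12 (X = 1/(1/12) = 12)
X² = 12² = 144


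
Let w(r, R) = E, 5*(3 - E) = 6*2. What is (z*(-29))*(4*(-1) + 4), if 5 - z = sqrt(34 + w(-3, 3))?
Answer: 0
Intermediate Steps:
E = 3/5 (E = 3 - 6*2/5 = 3 - 1/5*12 = 3 - 12/5 = 3/5 ≈ 0.60000)
w(r, R) = 3/5
z = 5 - sqrt(865)/5 (z = 5 - sqrt(34 + 3/5) = 5 - sqrt(173/5) = 5 - sqrt(865)/5 ≈ -0.88218)
(z*(-29))*(4*(-1) + 4) = ((5 - sqrt(865)/5)*(-29))*(4*(-1) + 4) = (-145 + 29*sqrt(865)/5)*(-4 + 4) = (-145 + 29*sqrt(865)/5)*0 = 0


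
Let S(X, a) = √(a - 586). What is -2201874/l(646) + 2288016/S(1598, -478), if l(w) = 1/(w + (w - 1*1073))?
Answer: -482210406 - 572004*I*√266/133 ≈ -4.8221e+8 - 70144.0*I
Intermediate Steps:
S(X, a) = √(-586 + a)
l(w) = 1/(-1073 + 2*w) (l(w) = 1/(w + (w - 1073)) = 1/(w + (-1073 + w)) = 1/(-1073 + 2*w))
-2201874/l(646) + 2288016/S(1598, -478) = -2201874/(1/(-1073 + 2*646)) + 2288016/(√(-586 - 478)) = -2201874/(1/(-1073 + 1292)) + 2288016/(√(-1064)) = -2201874/(1/219) + 2288016/((2*I*√266)) = -2201874/1/219 + 2288016*(-I*√266/532) = -2201874*219 - 572004*I*√266/133 = -482210406 - 572004*I*√266/133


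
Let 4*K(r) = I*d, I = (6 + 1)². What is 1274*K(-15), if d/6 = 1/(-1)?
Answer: -93639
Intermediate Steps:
d = -6 (d = 6/(-1) = 6*(-1) = -6)
I = 49 (I = 7² = 49)
K(r) = -147/2 (K(r) = (49*(-6))/4 = (¼)*(-294) = -147/2)
1274*K(-15) = 1274*(-147/2) = -93639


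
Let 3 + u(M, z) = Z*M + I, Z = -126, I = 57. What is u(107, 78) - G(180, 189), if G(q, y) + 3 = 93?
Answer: -13518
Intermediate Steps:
G(q, y) = 90 (G(q, y) = -3 + 93 = 90)
u(M, z) = 54 - 126*M (u(M, z) = -3 + (-126*M + 57) = -3 + (57 - 126*M) = 54 - 126*M)
u(107, 78) - G(180, 189) = (54 - 126*107) - 1*90 = (54 - 13482) - 90 = -13428 - 90 = -13518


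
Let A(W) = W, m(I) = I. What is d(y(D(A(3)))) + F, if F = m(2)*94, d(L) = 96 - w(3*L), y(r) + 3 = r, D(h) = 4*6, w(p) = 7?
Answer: 277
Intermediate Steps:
D(h) = 24
y(r) = -3 + r
d(L) = 89 (d(L) = 96 - 1*7 = 96 - 7 = 89)
F = 188 (F = 2*94 = 188)
d(y(D(A(3)))) + F = 89 + 188 = 277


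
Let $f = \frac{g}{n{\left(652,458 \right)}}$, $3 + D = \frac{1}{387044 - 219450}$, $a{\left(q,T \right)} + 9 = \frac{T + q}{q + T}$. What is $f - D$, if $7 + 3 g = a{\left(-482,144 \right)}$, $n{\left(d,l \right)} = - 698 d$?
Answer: $\frac{114407229973}{38135679512} \approx 3.0$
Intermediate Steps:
$a{\left(q,T \right)} = -8$ ($a{\left(q,T \right)} = -9 + \frac{T + q}{q + T} = -9 + \frac{T + q}{T + q} = -9 + 1 = -8$)
$g = -5$ ($g = - \frac{7}{3} + \frac{1}{3} \left(-8\right) = - \frac{7}{3} - \frac{8}{3} = -5$)
$D = - \frac{502781}{167594}$ ($D = -3 + \frac{1}{387044 - 219450} = -3 + \frac{1}{167594} = - \frac{502781}{167594} \approx -3.0$)
$f = \frac{5}{455096}$ ($f = - \frac{5}{\left(-698\right) 652} = - \frac{5}{-455096} = \left(-5\right) \left(- \frac{1}{455096}\right) = \frac{5}{455096} \approx 1.0987 \cdot 10^{-5}$)
$f - D = \frac{5}{455096} - - \frac{502781}{167594} = \frac{5}{455096} + \frac{502781}{167594} = \frac{114407229973}{38135679512}$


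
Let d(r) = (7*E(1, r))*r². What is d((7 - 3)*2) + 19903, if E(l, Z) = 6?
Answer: 22591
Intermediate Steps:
d(r) = 42*r² (d(r) = (7*6)*r² = 42*r²)
d((7 - 3)*2) + 19903 = 42*((7 - 3)*2)² + 19903 = 42*(4*2)² + 19903 = 42*8² + 19903 = 42*64 + 19903 = 2688 + 19903 = 22591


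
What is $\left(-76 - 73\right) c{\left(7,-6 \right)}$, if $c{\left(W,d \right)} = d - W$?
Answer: $1937$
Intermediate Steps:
$\left(-76 - 73\right) c{\left(7,-6 \right)} = \left(-76 - 73\right) \left(-6 - 7\right) = - 149 \left(-6 - 7\right) = \left(-149\right) \left(-13\right) = 1937$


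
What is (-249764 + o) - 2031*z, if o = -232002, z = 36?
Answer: -554882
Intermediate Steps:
(-249764 + o) - 2031*z = (-249764 - 232002) - 2031*36 = -481766 - 73116 = -554882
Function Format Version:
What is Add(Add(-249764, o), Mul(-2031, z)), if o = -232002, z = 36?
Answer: -554882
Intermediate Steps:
Add(Add(-249764, o), Mul(-2031, z)) = Add(Add(-249764, -232002), Mul(-2031, 36)) = Add(-481766, -73116) = -554882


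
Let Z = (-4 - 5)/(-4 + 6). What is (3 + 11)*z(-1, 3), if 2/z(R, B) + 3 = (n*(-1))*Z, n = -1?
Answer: -56/15 ≈ -3.7333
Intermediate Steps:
Z = -9/2 ≈ -4.5000
z(R, B) = -4/15 (z(R, B) = 2/(-3 - 1*(-1)*(-9/2)) = 2/(-3 + 1*(-9/2)) = 2/(-3 - 9/2) = 2/(-15/2) = 2*(-2/15) = -4/15)
(3 + 11)*z(-1, 3) = (3 + 11)*(-4/15) = 14*(-4/15) = -56/15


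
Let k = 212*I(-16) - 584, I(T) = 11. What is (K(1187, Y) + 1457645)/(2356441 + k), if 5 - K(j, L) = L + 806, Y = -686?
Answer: 1457530/2358189 ≈ 0.61807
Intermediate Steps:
K(j, L) = -801 - L (K(j, L) = 5 - (L + 806) = 5 - (806 + L) = 5 + (-806 - L) = -801 - L)
k = 1748 (k = 212*11 - 584 = 2332 - 584 = 1748)
(K(1187, Y) + 1457645)/(2356441 + k) = ((-801 - 1*(-686)) + 1457645)/(2356441 + 1748) = ((-801 + 686) + 1457645)/2358189 = (-115 + 1457645)*(1/2358189) = 1457530*(1/2358189) = 1457530/2358189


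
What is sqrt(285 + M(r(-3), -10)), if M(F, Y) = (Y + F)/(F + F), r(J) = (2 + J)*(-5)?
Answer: sqrt(1138)/2 ≈ 16.867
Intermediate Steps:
r(J) = -10 - 5*J
M(F, Y) = (F + Y)/(2*F) (M(F, Y) = (F + Y)/((2*F)) = (F + Y)*(1/(2*F)) = (F + Y)/(2*F))
sqrt(285 + M(r(-3), -10)) = sqrt(285 + ((-10 - 5*(-3)) - 10)/(2*(-10 - 5*(-3)))) = sqrt(285 + ((-10 + 15) - 10)/(2*(-10 + 15))) = sqrt(285 + (1/2)*(5 - 10)/5) = sqrt(285 + (1/2)*(1/5)*(-5)) = sqrt(285 - 1/2) = sqrt(569/2) = sqrt(1138)/2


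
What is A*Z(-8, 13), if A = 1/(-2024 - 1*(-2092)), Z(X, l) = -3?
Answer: -3/68 ≈ -0.044118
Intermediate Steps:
A = 1/68 (A = 1/(-2024 + 2092) = 1/68 ≈ 0.014706)
A*Z(-8, 13) = (1/68)*(-3) = -3/68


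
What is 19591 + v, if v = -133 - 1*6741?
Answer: 12717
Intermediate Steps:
v = -6874 (v = -133 - 6741 = -6874)
19591 + v = 19591 - 6874 = 12717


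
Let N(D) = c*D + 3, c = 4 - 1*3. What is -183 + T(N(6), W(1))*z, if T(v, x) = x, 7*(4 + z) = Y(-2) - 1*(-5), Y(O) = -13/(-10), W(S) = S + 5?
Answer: -1008/5 ≈ -201.60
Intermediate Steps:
W(S) = 5 + S
c = 1 (c = 4 - 3 = 1)
Y(O) = 13/10 (Y(O) = -13*(-⅒) = 13/10)
N(D) = 3 + D (N(D) = 1*D + 3 = D + 3 = 3 + D)
z = -31/10 (z = -4 + (13/10 - 1*(-5))/7 = -4 + (13/10 + 5)/7 = -4 + (⅐)*(63/10) = -4 + 9/10 = -31/10 ≈ -3.1000)
-183 + T(N(6), W(1))*z = -183 + (5 + 1)*(-31/10) = -183 + 6*(-31/10) = -183 - 93/5 = -1008/5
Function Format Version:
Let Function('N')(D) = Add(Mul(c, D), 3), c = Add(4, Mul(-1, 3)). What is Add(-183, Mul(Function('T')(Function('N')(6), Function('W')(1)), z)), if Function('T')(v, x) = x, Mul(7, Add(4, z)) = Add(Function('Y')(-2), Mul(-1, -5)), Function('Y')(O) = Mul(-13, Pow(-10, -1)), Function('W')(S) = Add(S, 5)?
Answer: Rational(-1008, 5) ≈ -201.60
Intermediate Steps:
Function('W')(S) = Add(5, S)
c = 1 (c = Add(4, -3) = 1)
Function('Y')(O) = Rational(13, 10) (Function('Y')(O) = Mul(-13, Rational(-1, 10)) = Rational(13, 10))
Function('N')(D) = Add(3, D) (Function('N')(D) = Add(Mul(1, D), 3) = Add(D, 3) = Add(3, D))
z = Rational(-31, 10) (z = Add(-4, Mul(Rational(1, 7), Add(Rational(13, 10), Mul(-1, -5)))) = Add(-4, Mul(Rational(1, 7), Add(Rational(13, 10), 5))) = Add(-4, Mul(Rational(1, 7), Rational(63, 10))) = Add(-4, Rational(9, 10)) = Rational(-31, 10) ≈ -3.1000)
Add(-183, Mul(Function('T')(Function('N')(6), Function('W')(1)), z)) = Add(-183, Mul(Add(5, 1), Rational(-31, 10))) = Add(-183, Mul(6, Rational(-31, 10))) = Add(-183, Rational(-93, 5)) = Rational(-1008, 5)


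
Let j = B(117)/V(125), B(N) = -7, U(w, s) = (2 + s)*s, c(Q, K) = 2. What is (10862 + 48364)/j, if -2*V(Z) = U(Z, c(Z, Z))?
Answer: 236904/7 ≈ 33843.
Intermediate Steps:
U(w, s) = s*(2 + s)
V(Z) = -4 (V(Z) = -(2 + 2) = -4)
j = 7/4 (j = -7/(-4) = -7*(-1/4) = 7/4 ≈ 1.7500)
(10862 + 48364)/j = (10862 + 48364)/(7/4) = 59226*(4/7) = 236904/7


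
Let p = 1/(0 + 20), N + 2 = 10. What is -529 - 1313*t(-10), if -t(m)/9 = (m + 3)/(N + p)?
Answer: -248507/23 ≈ -10805.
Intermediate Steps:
N = 8 (N = -2 + 10 = 8)
p = 1/20 ≈ 0.050000
t(m) = -540/161 - 180*m/161 (t(m) = -9*(m + 3)/(8 + 1/20) = -9*(3 + m)/161/20 = -9*(3 + m)*20/161 = -9*(60/161 + 20*m/161) = -540/161 - 180*m/161)
-529 - 1313*t(-10) = -529 - 1313*(-540/161 - 180/161*(-10)) = -529 - 1313*(-540/161 + 1800/161) = -529 - 1313*180/23 = -529 - 236340/23 = -248507/23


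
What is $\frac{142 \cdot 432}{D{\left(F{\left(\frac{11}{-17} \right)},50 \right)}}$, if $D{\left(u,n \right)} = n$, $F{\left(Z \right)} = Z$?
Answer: $\frac{30672}{25} \approx 1226.9$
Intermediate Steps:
$\frac{142 \cdot 432}{D{\left(F{\left(\frac{11}{-17} \right)},50 \right)}} = \frac{142 \cdot 432}{50} = 61344 \cdot \frac{1}{50} = \frac{30672}{25}$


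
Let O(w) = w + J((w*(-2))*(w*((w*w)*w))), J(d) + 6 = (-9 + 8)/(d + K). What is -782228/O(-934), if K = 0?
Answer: 1111981941416945561344/1336263883333157121 ≈ 832.16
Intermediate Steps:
J(d) = -6 - 1/d (J(d) = -6 + (-9 + 8)/(d + 0) = -6 - 1/d)
O(w) = -6 + w + 1/(2*w⁵) (O(w) = w + (-6 - 1/((w*(-2))*(w*((w*w)*w)))) = w + (-6 - 1/((-2*w)*(w*(w²*w)))) = w + (-6 - 1/((-2*w)*(w*w³))) = w + (-6 - 1/((-2*w)*w⁴)) = w + (-6 - 1/((-2*w⁵))) = w + (-6 - (-1)/(2*w⁵)) = w + (-6 + 1/(2*w⁵)) = -6 + w + 1/(2*w⁵))
-782228/O(-934) = -782228/(-6 - 934 + (½)/(-934)⁵) = -782228/(-6 - 934 + (½)*(-1/710778661347424)) = -782228/(-6 - 934 - 1/1421557322694848) = -782228/(-1336263883333157121/1421557322694848) = -782228*(-1421557322694848/1336263883333157121) = 1111981941416945561344/1336263883333157121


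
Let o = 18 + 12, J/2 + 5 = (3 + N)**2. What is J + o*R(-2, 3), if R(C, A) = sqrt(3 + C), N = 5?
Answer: 148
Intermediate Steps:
J = 118 (J = -10 + 2*(3 + 5)**2 = -10 + 2*8**2 = -10 + 2*64 = -10 + 128 = 118)
o = 30
J + o*R(-2, 3) = 118 + 30*sqrt(3 - 2) = 118 + 30*sqrt(1) = 118 + 30*1 = 118 + 30 = 148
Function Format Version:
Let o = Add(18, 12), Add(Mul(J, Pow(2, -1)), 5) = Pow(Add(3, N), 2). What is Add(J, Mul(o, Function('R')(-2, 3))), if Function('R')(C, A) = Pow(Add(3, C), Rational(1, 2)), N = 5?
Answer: 148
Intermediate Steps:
J = 118 (J = Add(-10, Mul(2, Pow(Add(3, 5), 2))) = Add(-10, Mul(2, Pow(8, 2))) = Add(-10, Mul(2, 64)) = Add(-10, 128) = 118)
o = 30
Add(J, Mul(o, Function('R')(-2, 3))) = Add(118, Mul(30, Pow(Add(3, -2), Rational(1, 2)))) = Add(118, Mul(30, Pow(1, Rational(1, 2)))) = Add(118, Mul(30, 1)) = Add(118, 30) = 148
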